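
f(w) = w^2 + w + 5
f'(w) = 2*w + 1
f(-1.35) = 5.47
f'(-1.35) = -1.70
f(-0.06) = 4.94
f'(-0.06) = 0.88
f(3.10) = 17.71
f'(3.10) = 7.20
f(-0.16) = 4.87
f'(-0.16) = 0.68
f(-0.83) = 4.86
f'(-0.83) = -0.66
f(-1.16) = 5.19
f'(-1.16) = -1.32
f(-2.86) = 10.32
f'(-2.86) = -4.72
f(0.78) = 6.39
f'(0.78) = 2.56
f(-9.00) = 77.00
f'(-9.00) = -17.00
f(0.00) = 5.00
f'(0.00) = 1.00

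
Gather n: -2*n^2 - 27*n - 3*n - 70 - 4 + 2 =-2*n^2 - 30*n - 72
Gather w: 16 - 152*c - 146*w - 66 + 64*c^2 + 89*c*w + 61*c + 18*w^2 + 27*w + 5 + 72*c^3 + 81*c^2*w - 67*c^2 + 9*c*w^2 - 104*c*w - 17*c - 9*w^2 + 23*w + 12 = 72*c^3 - 3*c^2 - 108*c + w^2*(9*c + 9) + w*(81*c^2 - 15*c - 96) - 33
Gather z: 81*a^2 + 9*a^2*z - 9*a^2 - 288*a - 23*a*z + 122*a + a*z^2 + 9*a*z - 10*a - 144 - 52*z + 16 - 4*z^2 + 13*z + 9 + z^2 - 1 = 72*a^2 - 176*a + z^2*(a - 3) + z*(9*a^2 - 14*a - 39) - 120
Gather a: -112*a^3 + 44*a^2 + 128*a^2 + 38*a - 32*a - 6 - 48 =-112*a^3 + 172*a^2 + 6*a - 54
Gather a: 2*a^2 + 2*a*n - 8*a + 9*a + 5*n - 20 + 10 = 2*a^2 + a*(2*n + 1) + 5*n - 10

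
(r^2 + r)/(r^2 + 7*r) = (r + 1)/(r + 7)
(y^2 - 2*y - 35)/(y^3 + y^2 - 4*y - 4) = (y^2 - 2*y - 35)/(y^3 + y^2 - 4*y - 4)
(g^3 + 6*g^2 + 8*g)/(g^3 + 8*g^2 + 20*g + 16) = g/(g + 2)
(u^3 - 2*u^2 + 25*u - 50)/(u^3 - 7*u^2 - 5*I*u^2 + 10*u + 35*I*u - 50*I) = (u + 5*I)/(u - 5)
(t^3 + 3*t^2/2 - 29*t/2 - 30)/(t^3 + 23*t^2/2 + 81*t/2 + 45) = (t - 4)/(t + 6)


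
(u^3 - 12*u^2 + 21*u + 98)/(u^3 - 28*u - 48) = (u^2 - 14*u + 49)/(u^2 - 2*u - 24)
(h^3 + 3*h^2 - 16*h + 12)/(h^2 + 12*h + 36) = (h^2 - 3*h + 2)/(h + 6)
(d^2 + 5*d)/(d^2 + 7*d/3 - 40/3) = 3*d/(3*d - 8)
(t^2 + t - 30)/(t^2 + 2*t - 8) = (t^2 + t - 30)/(t^2 + 2*t - 8)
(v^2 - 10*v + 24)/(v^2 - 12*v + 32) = (v - 6)/(v - 8)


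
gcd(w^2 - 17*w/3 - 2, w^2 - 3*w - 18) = w - 6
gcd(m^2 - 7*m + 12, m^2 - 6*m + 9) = m - 3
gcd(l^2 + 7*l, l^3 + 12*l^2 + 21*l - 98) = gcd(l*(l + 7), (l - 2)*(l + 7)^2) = l + 7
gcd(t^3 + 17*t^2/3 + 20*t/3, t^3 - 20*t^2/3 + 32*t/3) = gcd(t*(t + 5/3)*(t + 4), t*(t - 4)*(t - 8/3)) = t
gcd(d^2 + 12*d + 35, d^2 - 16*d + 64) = 1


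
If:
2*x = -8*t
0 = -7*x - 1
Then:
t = 1/28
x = -1/7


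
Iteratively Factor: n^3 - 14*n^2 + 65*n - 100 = (n - 4)*(n^2 - 10*n + 25) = (n - 5)*(n - 4)*(n - 5)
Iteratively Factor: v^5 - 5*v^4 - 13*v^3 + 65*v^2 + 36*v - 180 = (v - 2)*(v^4 - 3*v^3 - 19*v^2 + 27*v + 90) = (v - 2)*(v + 2)*(v^3 - 5*v^2 - 9*v + 45) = (v - 3)*(v - 2)*(v + 2)*(v^2 - 2*v - 15) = (v - 5)*(v - 3)*(v - 2)*(v + 2)*(v + 3)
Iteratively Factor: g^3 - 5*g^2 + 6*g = (g - 3)*(g^2 - 2*g) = g*(g - 3)*(g - 2)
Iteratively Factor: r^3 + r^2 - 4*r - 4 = (r + 1)*(r^2 - 4) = (r - 2)*(r + 1)*(r + 2)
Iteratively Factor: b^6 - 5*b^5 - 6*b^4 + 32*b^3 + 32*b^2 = (b - 4)*(b^5 - b^4 - 10*b^3 - 8*b^2) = b*(b - 4)*(b^4 - b^3 - 10*b^2 - 8*b) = b*(b - 4)^2*(b^3 + 3*b^2 + 2*b) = b*(b - 4)^2*(b + 1)*(b^2 + 2*b) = b*(b - 4)^2*(b + 1)*(b + 2)*(b)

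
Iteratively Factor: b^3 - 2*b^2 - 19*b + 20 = (b + 4)*(b^2 - 6*b + 5) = (b - 1)*(b + 4)*(b - 5)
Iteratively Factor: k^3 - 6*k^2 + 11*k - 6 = (k - 2)*(k^2 - 4*k + 3) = (k - 2)*(k - 1)*(k - 3)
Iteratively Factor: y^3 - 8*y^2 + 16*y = (y)*(y^2 - 8*y + 16) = y*(y - 4)*(y - 4)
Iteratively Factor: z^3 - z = (z)*(z^2 - 1) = z*(z + 1)*(z - 1)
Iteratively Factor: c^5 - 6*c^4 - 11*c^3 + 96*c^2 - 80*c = (c)*(c^4 - 6*c^3 - 11*c^2 + 96*c - 80) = c*(c - 5)*(c^3 - c^2 - 16*c + 16) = c*(c - 5)*(c + 4)*(c^2 - 5*c + 4) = c*(c - 5)*(c - 4)*(c + 4)*(c - 1)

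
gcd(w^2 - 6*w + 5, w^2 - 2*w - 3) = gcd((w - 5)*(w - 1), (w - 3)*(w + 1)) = 1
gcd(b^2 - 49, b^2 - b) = 1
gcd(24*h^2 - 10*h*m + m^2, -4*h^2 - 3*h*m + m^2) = 4*h - m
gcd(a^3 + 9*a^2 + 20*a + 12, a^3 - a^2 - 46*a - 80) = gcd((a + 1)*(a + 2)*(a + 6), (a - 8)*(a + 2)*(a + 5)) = a + 2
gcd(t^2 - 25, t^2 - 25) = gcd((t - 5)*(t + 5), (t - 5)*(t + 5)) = t^2 - 25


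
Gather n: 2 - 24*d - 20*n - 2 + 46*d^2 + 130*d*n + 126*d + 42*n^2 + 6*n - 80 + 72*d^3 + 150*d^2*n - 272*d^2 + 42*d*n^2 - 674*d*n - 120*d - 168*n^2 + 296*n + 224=72*d^3 - 226*d^2 - 18*d + n^2*(42*d - 126) + n*(150*d^2 - 544*d + 282) + 144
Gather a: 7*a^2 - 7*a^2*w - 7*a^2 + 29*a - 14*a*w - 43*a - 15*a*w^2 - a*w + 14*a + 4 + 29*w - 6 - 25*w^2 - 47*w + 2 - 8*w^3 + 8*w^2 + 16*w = -7*a^2*w + a*(-15*w^2 - 15*w) - 8*w^3 - 17*w^2 - 2*w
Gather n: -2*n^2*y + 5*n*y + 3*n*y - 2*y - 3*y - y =-2*n^2*y + 8*n*y - 6*y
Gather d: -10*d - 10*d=-20*d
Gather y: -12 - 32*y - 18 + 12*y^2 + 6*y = 12*y^2 - 26*y - 30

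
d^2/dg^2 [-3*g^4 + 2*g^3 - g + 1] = 12*g*(1 - 3*g)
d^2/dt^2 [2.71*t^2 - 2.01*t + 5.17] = 5.42000000000000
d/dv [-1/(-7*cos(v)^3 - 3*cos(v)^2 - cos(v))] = (21*sin(v) + sin(v)/cos(v)^2 + 6*tan(v))/(-7*sin(v)^2 + 3*cos(v) + 8)^2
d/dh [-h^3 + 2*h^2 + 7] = h*(4 - 3*h)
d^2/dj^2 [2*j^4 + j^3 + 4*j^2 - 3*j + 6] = 24*j^2 + 6*j + 8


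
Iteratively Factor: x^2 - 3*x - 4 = (x + 1)*(x - 4)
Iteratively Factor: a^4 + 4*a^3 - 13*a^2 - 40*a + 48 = (a - 1)*(a^3 + 5*a^2 - 8*a - 48) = (a - 3)*(a - 1)*(a^2 + 8*a + 16) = (a - 3)*(a - 1)*(a + 4)*(a + 4)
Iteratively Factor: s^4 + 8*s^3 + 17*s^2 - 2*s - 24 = (s - 1)*(s^3 + 9*s^2 + 26*s + 24) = (s - 1)*(s + 4)*(s^2 + 5*s + 6) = (s - 1)*(s + 3)*(s + 4)*(s + 2)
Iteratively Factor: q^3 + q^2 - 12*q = (q)*(q^2 + q - 12) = q*(q - 3)*(q + 4)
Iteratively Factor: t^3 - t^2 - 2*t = (t + 1)*(t^2 - 2*t) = (t - 2)*(t + 1)*(t)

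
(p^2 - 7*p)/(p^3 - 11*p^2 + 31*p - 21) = p/(p^2 - 4*p + 3)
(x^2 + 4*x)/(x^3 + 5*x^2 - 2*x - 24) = x/(x^2 + x - 6)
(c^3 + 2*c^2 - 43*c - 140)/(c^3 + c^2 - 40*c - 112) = (c + 5)/(c + 4)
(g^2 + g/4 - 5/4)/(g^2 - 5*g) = (4*g^2 + g - 5)/(4*g*(g - 5))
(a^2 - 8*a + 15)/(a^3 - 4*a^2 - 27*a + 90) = (a - 5)/(a^2 - a - 30)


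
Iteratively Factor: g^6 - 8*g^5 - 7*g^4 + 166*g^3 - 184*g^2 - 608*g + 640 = (g - 4)*(g^5 - 4*g^4 - 23*g^3 + 74*g^2 + 112*g - 160) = (g - 5)*(g - 4)*(g^4 + g^3 - 18*g^2 - 16*g + 32) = (g - 5)*(g - 4)^2*(g^3 + 5*g^2 + 2*g - 8) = (g - 5)*(g - 4)^2*(g - 1)*(g^2 + 6*g + 8) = (g - 5)*(g - 4)^2*(g - 1)*(g + 2)*(g + 4)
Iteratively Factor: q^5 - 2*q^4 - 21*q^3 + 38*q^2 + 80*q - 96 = (q + 2)*(q^4 - 4*q^3 - 13*q^2 + 64*q - 48) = (q + 2)*(q + 4)*(q^3 - 8*q^2 + 19*q - 12) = (q - 4)*(q + 2)*(q + 4)*(q^2 - 4*q + 3) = (q - 4)*(q - 1)*(q + 2)*(q + 4)*(q - 3)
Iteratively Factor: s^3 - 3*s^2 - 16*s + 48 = (s + 4)*(s^2 - 7*s + 12) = (s - 3)*(s + 4)*(s - 4)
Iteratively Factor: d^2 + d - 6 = (d + 3)*(d - 2)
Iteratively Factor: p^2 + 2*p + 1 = (p + 1)*(p + 1)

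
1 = 1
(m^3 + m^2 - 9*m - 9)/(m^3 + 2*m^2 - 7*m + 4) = (m^3 + m^2 - 9*m - 9)/(m^3 + 2*m^2 - 7*m + 4)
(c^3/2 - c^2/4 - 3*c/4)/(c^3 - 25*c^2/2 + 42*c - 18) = c*(2*c^2 - c - 3)/(2*(2*c^3 - 25*c^2 + 84*c - 36))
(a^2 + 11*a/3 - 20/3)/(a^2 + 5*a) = (a - 4/3)/a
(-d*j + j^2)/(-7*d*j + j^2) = (d - j)/(7*d - j)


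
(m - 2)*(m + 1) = m^2 - m - 2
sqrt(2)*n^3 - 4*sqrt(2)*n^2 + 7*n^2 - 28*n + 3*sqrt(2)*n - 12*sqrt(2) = (n - 4)*(n + 3*sqrt(2))*(sqrt(2)*n + 1)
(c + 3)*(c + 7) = c^2 + 10*c + 21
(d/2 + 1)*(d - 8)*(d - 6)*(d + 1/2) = d^4/2 - 23*d^3/4 + 7*d^2 + 53*d + 24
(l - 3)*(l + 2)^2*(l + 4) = l^4 + 5*l^3 - 4*l^2 - 44*l - 48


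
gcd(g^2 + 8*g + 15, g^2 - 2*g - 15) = g + 3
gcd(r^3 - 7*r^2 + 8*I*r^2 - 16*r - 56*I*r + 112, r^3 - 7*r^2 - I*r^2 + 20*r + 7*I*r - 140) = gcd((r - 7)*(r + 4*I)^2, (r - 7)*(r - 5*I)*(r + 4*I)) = r^2 + r*(-7 + 4*I) - 28*I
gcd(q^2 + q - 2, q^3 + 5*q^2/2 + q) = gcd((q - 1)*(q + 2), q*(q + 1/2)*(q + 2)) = q + 2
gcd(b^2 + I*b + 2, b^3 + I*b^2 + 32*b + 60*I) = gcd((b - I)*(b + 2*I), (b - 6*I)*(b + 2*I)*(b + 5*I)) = b + 2*I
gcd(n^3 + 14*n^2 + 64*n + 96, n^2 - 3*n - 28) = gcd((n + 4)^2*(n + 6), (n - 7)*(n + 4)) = n + 4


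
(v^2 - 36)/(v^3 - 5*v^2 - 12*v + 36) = (v + 6)/(v^2 + v - 6)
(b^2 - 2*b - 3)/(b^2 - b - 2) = (b - 3)/(b - 2)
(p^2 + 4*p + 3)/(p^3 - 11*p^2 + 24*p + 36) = (p + 3)/(p^2 - 12*p + 36)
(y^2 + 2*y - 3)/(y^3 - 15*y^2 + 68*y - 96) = (y^2 + 2*y - 3)/(y^3 - 15*y^2 + 68*y - 96)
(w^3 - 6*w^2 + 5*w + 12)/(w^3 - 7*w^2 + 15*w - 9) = (w^2 - 3*w - 4)/(w^2 - 4*w + 3)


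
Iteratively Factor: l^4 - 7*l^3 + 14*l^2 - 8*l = (l)*(l^3 - 7*l^2 + 14*l - 8) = l*(l - 1)*(l^2 - 6*l + 8) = l*(l - 4)*(l - 1)*(l - 2)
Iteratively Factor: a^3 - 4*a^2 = (a - 4)*(a^2) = a*(a - 4)*(a)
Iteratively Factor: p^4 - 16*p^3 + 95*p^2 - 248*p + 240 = (p - 4)*(p^3 - 12*p^2 + 47*p - 60) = (p - 4)^2*(p^2 - 8*p + 15) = (p - 5)*(p - 4)^2*(p - 3)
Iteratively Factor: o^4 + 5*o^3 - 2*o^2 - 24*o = (o - 2)*(o^3 + 7*o^2 + 12*o) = (o - 2)*(o + 4)*(o^2 + 3*o) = o*(o - 2)*(o + 4)*(o + 3)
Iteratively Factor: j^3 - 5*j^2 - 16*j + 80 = (j + 4)*(j^2 - 9*j + 20) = (j - 5)*(j + 4)*(j - 4)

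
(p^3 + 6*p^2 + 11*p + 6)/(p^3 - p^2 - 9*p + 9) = (p^2 + 3*p + 2)/(p^2 - 4*p + 3)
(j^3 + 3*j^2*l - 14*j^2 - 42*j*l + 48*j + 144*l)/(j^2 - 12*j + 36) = (j^2 + 3*j*l - 8*j - 24*l)/(j - 6)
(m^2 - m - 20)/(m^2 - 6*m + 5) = (m + 4)/(m - 1)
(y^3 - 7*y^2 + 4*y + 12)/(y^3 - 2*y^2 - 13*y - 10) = (y^2 - 8*y + 12)/(y^2 - 3*y - 10)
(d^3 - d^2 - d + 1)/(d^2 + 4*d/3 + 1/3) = 3*(d^2 - 2*d + 1)/(3*d + 1)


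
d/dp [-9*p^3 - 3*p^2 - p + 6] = -27*p^2 - 6*p - 1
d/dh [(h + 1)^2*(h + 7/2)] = (h + 1)*(3*h + 8)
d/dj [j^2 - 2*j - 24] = 2*j - 2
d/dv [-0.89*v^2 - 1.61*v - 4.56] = -1.78*v - 1.61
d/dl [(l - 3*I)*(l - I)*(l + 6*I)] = 3*l^2 + 4*I*l + 21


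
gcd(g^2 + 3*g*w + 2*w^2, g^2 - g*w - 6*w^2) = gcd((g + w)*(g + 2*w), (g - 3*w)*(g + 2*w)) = g + 2*w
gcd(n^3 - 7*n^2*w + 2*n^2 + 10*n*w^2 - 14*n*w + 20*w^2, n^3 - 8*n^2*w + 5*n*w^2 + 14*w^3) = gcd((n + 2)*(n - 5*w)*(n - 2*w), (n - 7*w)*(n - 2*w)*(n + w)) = -n + 2*w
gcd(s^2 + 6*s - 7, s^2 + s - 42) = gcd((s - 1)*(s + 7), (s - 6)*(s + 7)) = s + 7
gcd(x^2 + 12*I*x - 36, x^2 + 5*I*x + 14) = 1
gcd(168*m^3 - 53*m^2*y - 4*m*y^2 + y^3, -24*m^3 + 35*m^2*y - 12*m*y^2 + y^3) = 24*m^2 - 11*m*y + y^2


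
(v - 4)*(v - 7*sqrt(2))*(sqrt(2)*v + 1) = sqrt(2)*v^3 - 13*v^2 - 4*sqrt(2)*v^2 - 7*sqrt(2)*v + 52*v + 28*sqrt(2)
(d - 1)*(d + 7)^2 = d^3 + 13*d^2 + 35*d - 49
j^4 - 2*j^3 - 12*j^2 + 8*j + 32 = (j - 4)*(j - 2)*(j + 2)^2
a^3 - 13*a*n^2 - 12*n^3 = (a - 4*n)*(a + n)*(a + 3*n)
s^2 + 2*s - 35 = (s - 5)*(s + 7)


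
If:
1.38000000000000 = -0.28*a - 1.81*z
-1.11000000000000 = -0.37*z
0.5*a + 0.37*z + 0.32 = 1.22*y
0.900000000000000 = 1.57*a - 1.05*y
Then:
No Solution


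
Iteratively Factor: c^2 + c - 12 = (c + 4)*(c - 3)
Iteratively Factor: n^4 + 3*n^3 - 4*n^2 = (n - 1)*(n^3 + 4*n^2) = n*(n - 1)*(n^2 + 4*n) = n*(n - 1)*(n + 4)*(n)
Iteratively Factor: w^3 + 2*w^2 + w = (w + 1)*(w^2 + w) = w*(w + 1)*(w + 1)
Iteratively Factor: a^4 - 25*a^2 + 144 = (a - 4)*(a^3 + 4*a^2 - 9*a - 36) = (a - 4)*(a + 4)*(a^2 - 9) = (a - 4)*(a - 3)*(a + 4)*(a + 3)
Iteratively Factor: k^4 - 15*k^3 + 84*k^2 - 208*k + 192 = (k - 4)*(k^3 - 11*k^2 + 40*k - 48) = (k - 4)*(k - 3)*(k^2 - 8*k + 16) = (k - 4)^2*(k - 3)*(k - 4)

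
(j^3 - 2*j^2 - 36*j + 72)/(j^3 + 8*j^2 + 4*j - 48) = (j - 6)/(j + 4)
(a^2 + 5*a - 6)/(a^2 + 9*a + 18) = (a - 1)/(a + 3)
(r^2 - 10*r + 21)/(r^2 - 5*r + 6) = (r - 7)/(r - 2)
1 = 1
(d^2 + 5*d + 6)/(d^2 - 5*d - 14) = (d + 3)/(d - 7)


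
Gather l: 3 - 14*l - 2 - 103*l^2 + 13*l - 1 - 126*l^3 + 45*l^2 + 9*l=-126*l^3 - 58*l^2 + 8*l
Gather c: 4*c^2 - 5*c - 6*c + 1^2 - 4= 4*c^2 - 11*c - 3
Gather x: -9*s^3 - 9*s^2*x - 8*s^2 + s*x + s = -9*s^3 - 8*s^2 + s + x*(-9*s^2 + s)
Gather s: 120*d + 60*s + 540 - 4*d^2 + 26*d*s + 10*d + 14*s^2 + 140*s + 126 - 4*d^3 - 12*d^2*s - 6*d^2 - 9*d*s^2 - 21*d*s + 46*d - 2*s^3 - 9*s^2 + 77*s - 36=-4*d^3 - 10*d^2 + 176*d - 2*s^3 + s^2*(5 - 9*d) + s*(-12*d^2 + 5*d + 277) + 630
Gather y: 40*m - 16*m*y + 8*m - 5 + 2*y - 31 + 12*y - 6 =48*m + y*(14 - 16*m) - 42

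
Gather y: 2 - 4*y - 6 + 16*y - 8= 12*y - 12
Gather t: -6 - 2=-8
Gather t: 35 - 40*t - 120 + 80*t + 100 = 40*t + 15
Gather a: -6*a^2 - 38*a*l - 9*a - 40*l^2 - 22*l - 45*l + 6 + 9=-6*a^2 + a*(-38*l - 9) - 40*l^2 - 67*l + 15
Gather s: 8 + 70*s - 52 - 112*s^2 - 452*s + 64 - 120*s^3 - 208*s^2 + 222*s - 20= -120*s^3 - 320*s^2 - 160*s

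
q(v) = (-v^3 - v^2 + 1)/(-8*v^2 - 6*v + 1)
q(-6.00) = -0.72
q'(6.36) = 0.13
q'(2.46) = 0.14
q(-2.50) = -0.31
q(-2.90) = -0.35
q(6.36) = 0.82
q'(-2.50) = 0.10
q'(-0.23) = 0.74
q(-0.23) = 0.49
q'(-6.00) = 0.12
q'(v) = (16*v + 6)*(-v^3 - v^2 + 1)/(-8*v^2 - 6*v + 1)^2 + (-3*v^2 - 2*v)/(-8*v^2 - 6*v + 1)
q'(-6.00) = 0.12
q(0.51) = -0.15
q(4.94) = 0.64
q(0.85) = 0.03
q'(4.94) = 0.13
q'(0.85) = 0.32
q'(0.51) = 0.94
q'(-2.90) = 0.11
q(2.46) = 0.32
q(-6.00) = -0.72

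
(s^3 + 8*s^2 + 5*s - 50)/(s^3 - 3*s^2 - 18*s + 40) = (s^2 + 10*s + 25)/(s^2 - s - 20)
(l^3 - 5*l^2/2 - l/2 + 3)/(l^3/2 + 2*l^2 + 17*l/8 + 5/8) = 4*(2*l^2 - 7*l + 6)/(4*l^2 + 12*l + 5)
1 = 1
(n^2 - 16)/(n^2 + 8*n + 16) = (n - 4)/(n + 4)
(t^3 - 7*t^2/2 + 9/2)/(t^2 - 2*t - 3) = t - 3/2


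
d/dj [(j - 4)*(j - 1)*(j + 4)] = 3*j^2 - 2*j - 16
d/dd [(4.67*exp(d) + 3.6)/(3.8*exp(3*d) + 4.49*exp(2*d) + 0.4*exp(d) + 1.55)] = (-35.492*exp(3*d) - 62.0083*exp(2*d) - 32.328*exp(d) + 5.7985)*exp(d)/(14.44*exp(6*d) + 34.124*exp(5*d) + 23.2001*exp(4*d) + 15.372*exp(3*d) + 14.079*exp(2*d) + 1.24*exp(d) + 2.4025)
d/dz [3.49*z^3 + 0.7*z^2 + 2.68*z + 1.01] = 10.47*z^2 + 1.4*z + 2.68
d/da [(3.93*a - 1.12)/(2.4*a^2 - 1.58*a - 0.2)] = (-9.432*a^2 + 5.376*a - 2.5556)/(5.76*a^4 - 7.584*a^3 + 1.5364*a^2 + 0.632*a + 0.04)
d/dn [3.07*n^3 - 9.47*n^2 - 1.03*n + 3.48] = 9.21*n^2 - 18.94*n - 1.03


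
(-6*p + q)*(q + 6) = -6*p*q - 36*p + q^2 + 6*q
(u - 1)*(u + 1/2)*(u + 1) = u^3 + u^2/2 - u - 1/2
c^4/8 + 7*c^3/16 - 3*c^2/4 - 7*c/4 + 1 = (c/4 + 1)*(c/2 + 1)*(c - 2)*(c - 1/2)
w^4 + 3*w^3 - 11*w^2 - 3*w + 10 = (w - 2)*(w - 1)*(w + 1)*(w + 5)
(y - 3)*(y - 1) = y^2 - 4*y + 3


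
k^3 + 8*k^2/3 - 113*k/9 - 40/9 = (k - 8/3)*(k + 1/3)*(k + 5)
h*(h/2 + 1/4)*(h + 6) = h^3/2 + 13*h^2/4 + 3*h/2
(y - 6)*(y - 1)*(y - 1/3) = y^3 - 22*y^2/3 + 25*y/3 - 2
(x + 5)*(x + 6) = x^2 + 11*x + 30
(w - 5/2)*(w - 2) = w^2 - 9*w/2 + 5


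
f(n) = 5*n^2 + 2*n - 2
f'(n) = 10*n + 2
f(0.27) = -1.10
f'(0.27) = 4.70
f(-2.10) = 15.85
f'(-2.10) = -19.00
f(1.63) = 14.54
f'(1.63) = 18.30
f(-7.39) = 256.28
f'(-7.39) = -71.90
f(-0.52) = -1.69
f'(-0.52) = -3.20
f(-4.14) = 75.42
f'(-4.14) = -39.40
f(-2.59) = 26.36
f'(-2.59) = -23.90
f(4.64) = 114.93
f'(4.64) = 48.40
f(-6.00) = 166.00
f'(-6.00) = -58.00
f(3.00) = 49.00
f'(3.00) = 32.00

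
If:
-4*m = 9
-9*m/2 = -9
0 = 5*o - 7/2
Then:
No Solution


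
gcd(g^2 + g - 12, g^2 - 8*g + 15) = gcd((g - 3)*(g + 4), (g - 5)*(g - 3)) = g - 3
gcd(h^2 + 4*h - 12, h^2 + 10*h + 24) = h + 6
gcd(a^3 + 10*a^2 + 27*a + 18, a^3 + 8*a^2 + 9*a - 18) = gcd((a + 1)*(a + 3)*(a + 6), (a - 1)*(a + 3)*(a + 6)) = a^2 + 9*a + 18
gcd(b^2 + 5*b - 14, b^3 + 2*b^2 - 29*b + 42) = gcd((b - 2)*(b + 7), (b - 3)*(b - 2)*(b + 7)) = b^2 + 5*b - 14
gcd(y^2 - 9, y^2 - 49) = 1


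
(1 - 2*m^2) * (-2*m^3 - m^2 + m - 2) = 4*m^5 + 2*m^4 - 4*m^3 + 3*m^2 + m - 2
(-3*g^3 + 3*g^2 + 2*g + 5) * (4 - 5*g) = 15*g^4 - 27*g^3 + 2*g^2 - 17*g + 20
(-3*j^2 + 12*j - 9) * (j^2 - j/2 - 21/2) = -3*j^4 + 27*j^3/2 + 33*j^2/2 - 243*j/2 + 189/2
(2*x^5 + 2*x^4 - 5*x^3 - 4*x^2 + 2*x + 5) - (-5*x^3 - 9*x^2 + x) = 2*x^5 + 2*x^4 + 5*x^2 + x + 5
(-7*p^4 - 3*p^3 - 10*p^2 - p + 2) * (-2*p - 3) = 14*p^5 + 27*p^4 + 29*p^3 + 32*p^2 - p - 6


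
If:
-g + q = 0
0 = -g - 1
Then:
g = -1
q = -1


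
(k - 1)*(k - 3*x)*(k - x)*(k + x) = k^4 - 3*k^3*x - k^3 - k^2*x^2 + 3*k^2*x + 3*k*x^3 + k*x^2 - 3*x^3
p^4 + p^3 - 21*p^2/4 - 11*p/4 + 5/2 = (p - 2)*(p - 1/2)*(p + 1)*(p + 5/2)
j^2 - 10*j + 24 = (j - 6)*(j - 4)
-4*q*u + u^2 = u*(-4*q + u)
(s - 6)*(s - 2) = s^2 - 8*s + 12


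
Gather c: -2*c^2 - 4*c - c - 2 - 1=-2*c^2 - 5*c - 3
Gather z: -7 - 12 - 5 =-24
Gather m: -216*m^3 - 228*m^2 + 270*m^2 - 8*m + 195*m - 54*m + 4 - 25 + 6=-216*m^3 + 42*m^2 + 133*m - 15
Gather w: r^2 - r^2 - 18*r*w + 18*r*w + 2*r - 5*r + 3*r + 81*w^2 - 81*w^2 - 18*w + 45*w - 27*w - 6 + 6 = 0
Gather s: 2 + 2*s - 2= 2*s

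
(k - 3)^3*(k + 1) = k^4 - 8*k^3 + 18*k^2 - 27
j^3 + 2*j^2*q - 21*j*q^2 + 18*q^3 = (j - 3*q)*(j - q)*(j + 6*q)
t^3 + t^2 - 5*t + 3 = (t - 1)^2*(t + 3)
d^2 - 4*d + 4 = (d - 2)^2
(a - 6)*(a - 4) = a^2 - 10*a + 24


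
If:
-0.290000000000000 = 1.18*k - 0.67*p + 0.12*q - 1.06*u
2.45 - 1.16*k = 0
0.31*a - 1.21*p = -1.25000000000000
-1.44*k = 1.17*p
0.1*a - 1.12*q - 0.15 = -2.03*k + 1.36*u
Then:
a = -14.18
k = 2.11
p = -2.60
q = -2.42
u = 3.99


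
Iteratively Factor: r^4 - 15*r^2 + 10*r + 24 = (r + 1)*(r^3 - r^2 - 14*r + 24) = (r - 3)*(r + 1)*(r^2 + 2*r - 8) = (r - 3)*(r + 1)*(r + 4)*(r - 2)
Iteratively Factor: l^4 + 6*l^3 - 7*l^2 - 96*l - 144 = (l + 3)*(l^3 + 3*l^2 - 16*l - 48) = (l - 4)*(l + 3)*(l^2 + 7*l + 12) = (l - 4)*(l + 3)*(l + 4)*(l + 3)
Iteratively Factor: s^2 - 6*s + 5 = (s - 5)*(s - 1)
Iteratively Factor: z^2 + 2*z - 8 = (z + 4)*(z - 2)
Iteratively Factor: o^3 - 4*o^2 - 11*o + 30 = (o + 3)*(o^2 - 7*o + 10) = (o - 5)*(o + 3)*(o - 2)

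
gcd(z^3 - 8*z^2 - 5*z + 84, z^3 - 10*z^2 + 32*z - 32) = z - 4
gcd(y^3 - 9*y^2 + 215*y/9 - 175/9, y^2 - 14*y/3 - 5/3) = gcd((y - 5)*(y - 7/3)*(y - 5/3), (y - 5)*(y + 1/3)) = y - 5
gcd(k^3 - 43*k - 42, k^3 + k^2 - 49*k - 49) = k^2 - 6*k - 7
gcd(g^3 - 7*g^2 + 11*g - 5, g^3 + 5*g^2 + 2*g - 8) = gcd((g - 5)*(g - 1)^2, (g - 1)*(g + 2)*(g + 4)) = g - 1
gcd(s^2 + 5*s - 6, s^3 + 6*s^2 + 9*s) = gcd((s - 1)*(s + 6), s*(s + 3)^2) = 1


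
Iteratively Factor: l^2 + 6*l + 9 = (l + 3)*(l + 3)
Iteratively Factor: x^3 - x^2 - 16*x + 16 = (x + 4)*(x^2 - 5*x + 4) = (x - 1)*(x + 4)*(x - 4)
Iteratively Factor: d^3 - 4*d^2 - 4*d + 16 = (d - 2)*(d^2 - 2*d - 8) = (d - 2)*(d + 2)*(d - 4)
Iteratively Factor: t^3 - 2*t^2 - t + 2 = (t + 1)*(t^2 - 3*t + 2) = (t - 2)*(t + 1)*(t - 1)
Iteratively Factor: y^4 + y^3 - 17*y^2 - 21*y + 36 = (y + 3)*(y^3 - 2*y^2 - 11*y + 12) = (y - 4)*(y + 3)*(y^2 + 2*y - 3) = (y - 4)*(y - 1)*(y + 3)*(y + 3)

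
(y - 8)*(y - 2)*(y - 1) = y^3 - 11*y^2 + 26*y - 16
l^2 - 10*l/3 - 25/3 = (l - 5)*(l + 5/3)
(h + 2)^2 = h^2 + 4*h + 4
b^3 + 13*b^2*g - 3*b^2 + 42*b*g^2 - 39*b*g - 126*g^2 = (b - 3)*(b + 6*g)*(b + 7*g)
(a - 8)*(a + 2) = a^2 - 6*a - 16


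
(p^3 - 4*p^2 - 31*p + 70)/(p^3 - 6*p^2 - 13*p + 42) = (p + 5)/(p + 3)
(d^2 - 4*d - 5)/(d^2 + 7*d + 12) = (d^2 - 4*d - 5)/(d^2 + 7*d + 12)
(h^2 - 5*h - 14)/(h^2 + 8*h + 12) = (h - 7)/(h + 6)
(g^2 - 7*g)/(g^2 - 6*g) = (g - 7)/(g - 6)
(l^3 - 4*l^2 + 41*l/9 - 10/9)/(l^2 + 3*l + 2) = (9*l^3 - 36*l^2 + 41*l - 10)/(9*(l^2 + 3*l + 2))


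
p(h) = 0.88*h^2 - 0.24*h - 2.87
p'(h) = 1.76*h - 0.24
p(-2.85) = 4.96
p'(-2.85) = -5.26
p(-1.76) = 0.28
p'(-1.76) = -3.34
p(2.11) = 0.54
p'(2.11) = 3.47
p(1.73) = -0.65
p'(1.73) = 2.80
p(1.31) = -1.67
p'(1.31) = 2.07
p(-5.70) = 27.09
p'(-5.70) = -10.27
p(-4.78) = 18.38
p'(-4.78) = -8.65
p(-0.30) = -2.72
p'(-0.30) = -0.77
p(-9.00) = 70.57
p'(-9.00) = -16.08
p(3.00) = 4.33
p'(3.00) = 5.04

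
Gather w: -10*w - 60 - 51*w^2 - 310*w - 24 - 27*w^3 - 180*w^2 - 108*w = -27*w^3 - 231*w^2 - 428*w - 84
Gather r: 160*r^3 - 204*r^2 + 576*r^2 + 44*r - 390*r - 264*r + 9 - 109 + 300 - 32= 160*r^3 + 372*r^2 - 610*r + 168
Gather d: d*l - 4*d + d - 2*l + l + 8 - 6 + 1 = d*(l - 3) - l + 3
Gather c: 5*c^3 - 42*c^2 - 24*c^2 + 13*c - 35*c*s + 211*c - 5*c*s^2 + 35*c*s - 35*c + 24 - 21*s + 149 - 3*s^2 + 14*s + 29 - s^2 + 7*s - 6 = 5*c^3 - 66*c^2 + c*(189 - 5*s^2) - 4*s^2 + 196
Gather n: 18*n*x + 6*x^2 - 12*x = 18*n*x + 6*x^2 - 12*x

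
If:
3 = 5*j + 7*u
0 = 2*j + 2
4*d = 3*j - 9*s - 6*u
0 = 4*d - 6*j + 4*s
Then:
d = -51/70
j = -1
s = -27/35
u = 8/7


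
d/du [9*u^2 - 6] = 18*u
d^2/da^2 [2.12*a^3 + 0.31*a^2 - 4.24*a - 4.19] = 12.72*a + 0.62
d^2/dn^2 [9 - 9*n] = 0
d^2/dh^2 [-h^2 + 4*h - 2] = -2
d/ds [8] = 0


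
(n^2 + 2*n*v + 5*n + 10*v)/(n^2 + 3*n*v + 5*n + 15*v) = (n + 2*v)/(n + 3*v)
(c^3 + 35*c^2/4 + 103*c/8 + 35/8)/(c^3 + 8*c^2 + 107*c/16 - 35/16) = 2*(2*c + 1)/(4*c - 1)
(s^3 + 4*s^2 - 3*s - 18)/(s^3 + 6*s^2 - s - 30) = (s + 3)/(s + 5)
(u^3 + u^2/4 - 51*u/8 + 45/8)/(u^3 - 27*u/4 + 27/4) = (4*u - 5)/(2*(2*u - 3))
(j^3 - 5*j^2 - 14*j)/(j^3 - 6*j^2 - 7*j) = (j + 2)/(j + 1)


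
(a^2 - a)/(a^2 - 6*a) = (a - 1)/(a - 6)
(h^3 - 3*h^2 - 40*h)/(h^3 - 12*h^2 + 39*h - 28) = h*(h^2 - 3*h - 40)/(h^3 - 12*h^2 + 39*h - 28)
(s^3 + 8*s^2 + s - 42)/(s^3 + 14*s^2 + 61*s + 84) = (s - 2)/(s + 4)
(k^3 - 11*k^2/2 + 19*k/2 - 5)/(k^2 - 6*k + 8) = (2*k^2 - 7*k + 5)/(2*(k - 4))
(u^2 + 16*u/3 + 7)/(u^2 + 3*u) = (u + 7/3)/u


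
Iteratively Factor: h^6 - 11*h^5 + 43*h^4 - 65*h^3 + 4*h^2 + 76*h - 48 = (h - 3)*(h^5 - 8*h^4 + 19*h^3 - 8*h^2 - 20*h + 16) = (h - 4)*(h - 3)*(h^4 - 4*h^3 + 3*h^2 + 4*h - 4) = (h - 4)*(h - 3)*(h - 1)*(h^3 - 3*h^2 + 4) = (h - 4)*(h - 3)*(h - 1)*(h + 1)*(h^2 - 4*h + 4) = (h - 4)*(h - 3)*(h - 2)*(h - 1)*(h + 1)*(h - 2)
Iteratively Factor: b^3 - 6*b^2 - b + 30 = (b - 5)*(b^2 - b - 6) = (b - 5)*(b - 3)*(b + 2)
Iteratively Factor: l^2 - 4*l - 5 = (l + 1)*(l - 5)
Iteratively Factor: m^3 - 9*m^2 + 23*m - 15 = (m - 3)*(m^2 - 6*m + 5) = (m - 5)*(m - 3)*(m - 1)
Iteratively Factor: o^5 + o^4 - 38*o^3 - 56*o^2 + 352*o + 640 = (o - 5)*(o^4 + 6*o^3 - 8*o^2 - 96*o - 128) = (o - 5)*(o + 4)*(o^3 + 2*o^2 - 16*o - 32) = (o - 5)*(o - 4)*(o + 4)*(o^2 + 6*o + 8) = (o - 5)*(o - 4)*(o + 2)*(o + 4)*(o + 4)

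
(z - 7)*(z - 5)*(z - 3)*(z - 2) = z^4 - 17*z^3 + 101*z^2 - 247*z + 210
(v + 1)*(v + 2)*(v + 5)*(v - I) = v^4 + 8*v^3 - I*v^3 + 17*v^2 - 8*I*v^2 + 10*v - 17*I*v - 10*I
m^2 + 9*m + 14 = (m + 2)*(m + 7)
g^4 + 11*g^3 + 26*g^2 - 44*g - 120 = (g - 2)*(g + 2)*(g + 5)*(g + 6)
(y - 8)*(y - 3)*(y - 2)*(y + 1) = y^4 - 12*y^3 + 33*y^2 - 2*y - 48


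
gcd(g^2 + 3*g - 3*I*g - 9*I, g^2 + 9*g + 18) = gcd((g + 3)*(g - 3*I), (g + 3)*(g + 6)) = g + 3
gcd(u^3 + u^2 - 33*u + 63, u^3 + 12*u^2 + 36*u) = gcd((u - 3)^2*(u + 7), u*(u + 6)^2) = 1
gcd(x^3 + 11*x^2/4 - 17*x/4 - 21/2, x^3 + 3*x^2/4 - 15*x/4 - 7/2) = x^2 - x/4 - 7/2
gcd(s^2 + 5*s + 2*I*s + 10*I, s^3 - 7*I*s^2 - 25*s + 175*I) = s + 5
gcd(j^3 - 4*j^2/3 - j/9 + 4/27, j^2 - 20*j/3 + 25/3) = 1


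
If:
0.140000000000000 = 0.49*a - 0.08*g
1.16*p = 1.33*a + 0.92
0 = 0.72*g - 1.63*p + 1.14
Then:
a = 0.56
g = 1.66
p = 1.43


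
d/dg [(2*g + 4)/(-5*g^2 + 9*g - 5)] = 2*(5*g^2 + 20*g - 23)/(25*g^4 - 90*g^3 + 131*g^2 - 90*g + 25)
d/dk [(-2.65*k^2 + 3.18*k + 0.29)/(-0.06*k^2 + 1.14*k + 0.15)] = (-2.8302*k^2 - 0.7602*k + 0.1464)/(0.0036*k^4 - 0.1368*k^3 + 1.2816*k^2 + 0.342*k + 0.0225)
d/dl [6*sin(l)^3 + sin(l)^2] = 2*(9*sin(l) + 1)*sin(l)*cos(l)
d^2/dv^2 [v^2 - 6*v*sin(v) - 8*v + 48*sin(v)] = 6*v*sin(v) - 48*sin(v) - 12*cos(v) + 2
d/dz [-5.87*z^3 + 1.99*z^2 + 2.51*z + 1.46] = -17.61*z^2 + 3.98*z + 2.51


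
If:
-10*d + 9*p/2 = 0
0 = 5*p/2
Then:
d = 0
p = 0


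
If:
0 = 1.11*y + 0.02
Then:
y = -0.02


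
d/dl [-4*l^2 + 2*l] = 2 - 8*l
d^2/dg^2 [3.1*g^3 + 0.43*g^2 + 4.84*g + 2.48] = 18.6*g + 0.86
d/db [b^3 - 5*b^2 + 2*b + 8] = 3*b^2 - 10*b + 2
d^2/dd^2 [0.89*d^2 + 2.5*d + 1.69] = 1.78000000000000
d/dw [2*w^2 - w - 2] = 4*w - 1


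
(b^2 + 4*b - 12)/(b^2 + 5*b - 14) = (b + 6)/(b + 7)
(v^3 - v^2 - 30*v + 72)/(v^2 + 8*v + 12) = (v^2 - 7*v + 12)/(v + 2)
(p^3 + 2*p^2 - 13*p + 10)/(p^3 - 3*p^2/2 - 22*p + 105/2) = 2*(p^2 - 3*p + 2)/(2*p^2 - 13*p + 21)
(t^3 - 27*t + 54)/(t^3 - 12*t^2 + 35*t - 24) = (t^2 + 3*t - 18)/(t^2 - 9*t + 8)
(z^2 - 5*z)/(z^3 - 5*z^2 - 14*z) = (5 - z)/(-z^2 + 5*z + 14)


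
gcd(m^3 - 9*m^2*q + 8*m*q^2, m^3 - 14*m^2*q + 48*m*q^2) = -m^2 + 8*m*q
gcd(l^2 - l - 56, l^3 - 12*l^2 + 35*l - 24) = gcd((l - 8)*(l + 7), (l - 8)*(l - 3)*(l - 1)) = l - 8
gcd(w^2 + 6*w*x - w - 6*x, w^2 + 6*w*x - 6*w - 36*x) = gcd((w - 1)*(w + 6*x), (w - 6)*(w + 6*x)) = w + 6*x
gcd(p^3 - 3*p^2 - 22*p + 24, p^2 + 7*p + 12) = p + 4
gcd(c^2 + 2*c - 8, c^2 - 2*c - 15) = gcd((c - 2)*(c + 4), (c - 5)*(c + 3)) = 1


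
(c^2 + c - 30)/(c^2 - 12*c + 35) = (c + 6)/(c - 7)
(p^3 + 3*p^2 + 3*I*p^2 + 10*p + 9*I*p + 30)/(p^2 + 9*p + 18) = (p^2 + 3*I*p + 10)/(p + 6)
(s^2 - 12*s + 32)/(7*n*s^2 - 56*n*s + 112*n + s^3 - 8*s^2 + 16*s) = (s - 8)/(7*n*s - 28*n + s^2 - 4*s)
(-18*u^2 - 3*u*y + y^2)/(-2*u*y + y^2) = (18*u^2 + 3*u*y - y^2)/(y*(2*u - y))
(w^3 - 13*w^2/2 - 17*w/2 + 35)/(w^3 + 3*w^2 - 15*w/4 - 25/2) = 2*(w - 7)/(2*w + 5)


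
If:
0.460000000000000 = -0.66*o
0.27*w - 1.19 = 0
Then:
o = -0.70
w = 4.41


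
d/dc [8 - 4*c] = -4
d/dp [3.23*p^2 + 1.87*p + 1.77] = 6.46*p + 1.87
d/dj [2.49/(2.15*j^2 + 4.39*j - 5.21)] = (-10.707*j - 10.9311)/(2.15*j^2 + 4.39*j - 5.21)^2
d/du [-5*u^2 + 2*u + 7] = 2 - 10*u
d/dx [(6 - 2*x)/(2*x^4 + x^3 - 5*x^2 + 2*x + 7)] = 2*(-2*x^4 - x^3 + 5*x^2 - 2*x + (x - 3)*(8*x^3 + 3*x^2 - 10*x + 2) - 7)/(2*x^4 + x^3 - 5*x^2 + 2*x + 7)^2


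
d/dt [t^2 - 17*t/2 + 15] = 2*t - 17/2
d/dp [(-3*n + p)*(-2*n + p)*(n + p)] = n^2 - 8*n*p + 3*p^2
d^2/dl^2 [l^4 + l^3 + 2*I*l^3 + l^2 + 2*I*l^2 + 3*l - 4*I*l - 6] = 12*l^2 + l*(6 + 12*I) + 2 + 4*I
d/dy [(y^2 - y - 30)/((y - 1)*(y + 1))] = (y^2 + 58*y + 1)/(y^4 - 2*y^2 + 1)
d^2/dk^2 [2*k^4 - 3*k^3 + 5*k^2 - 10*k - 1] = 24*k^2 - 18*k + 10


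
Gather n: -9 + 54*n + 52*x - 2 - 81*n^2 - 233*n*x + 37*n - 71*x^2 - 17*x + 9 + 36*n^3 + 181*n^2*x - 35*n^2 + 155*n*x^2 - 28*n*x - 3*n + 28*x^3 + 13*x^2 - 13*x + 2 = 36*n^3 + n^2*(181*x - 116) + n*(155*x^2 - 261*x + 88) + 28*x^3 - 58*x^2 + 22*x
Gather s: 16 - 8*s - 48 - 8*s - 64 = -16*s - 96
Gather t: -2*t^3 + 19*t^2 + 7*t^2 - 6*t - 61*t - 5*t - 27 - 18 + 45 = -2*t^3 + 26*t^2 - 72*t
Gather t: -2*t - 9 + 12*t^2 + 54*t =12*t^2 + 52*t - 9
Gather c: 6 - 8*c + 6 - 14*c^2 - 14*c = -14*c^2 - 22*c + 12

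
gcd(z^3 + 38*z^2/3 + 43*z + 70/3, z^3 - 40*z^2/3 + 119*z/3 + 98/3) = z + 2/3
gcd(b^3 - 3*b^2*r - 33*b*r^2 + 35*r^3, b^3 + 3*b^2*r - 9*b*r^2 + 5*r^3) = -b^2 - 4*b*r + 5*r^2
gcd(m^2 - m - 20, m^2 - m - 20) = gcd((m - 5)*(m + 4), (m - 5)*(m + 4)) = m^2 - m - 20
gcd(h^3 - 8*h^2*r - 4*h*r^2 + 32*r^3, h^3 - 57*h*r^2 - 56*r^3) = -h + 8*r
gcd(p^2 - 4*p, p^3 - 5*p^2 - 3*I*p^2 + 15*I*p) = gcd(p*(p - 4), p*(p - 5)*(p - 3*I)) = p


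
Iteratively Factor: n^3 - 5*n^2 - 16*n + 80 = (n + 4)*(n^2 - 9*n + 20) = (n - 5)*(n + 4)*(n - 4)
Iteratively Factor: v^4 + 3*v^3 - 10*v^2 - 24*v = (v)*(v^3 + 3*v^2 - 10*v - 24) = v*(v + 4)*(v^2 - v - 6) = v*(v + 2)*(v + 4)*(v - 3)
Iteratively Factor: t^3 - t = (t + 1)*(t^2 - t) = (t - 1)*(t + 1)*(t)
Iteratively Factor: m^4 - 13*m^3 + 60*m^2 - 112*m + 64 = (m - 4)*(m^3 - 9*m^2 + 24*m - 16) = (m - 4)*(m - 1)*(m^2 - 8*m + 16) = (m - 4)^2*(m - 1)*(m - 4)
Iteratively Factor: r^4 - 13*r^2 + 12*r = (r - 3)*(r^3 + 3*r^2 - 4*r) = r*(r - 3)*(r^2 + 3*r - 4) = r*(r - 3)*(r + 4)*(r - 1)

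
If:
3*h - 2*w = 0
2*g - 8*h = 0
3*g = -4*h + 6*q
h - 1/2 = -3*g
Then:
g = 2/13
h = 1/26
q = 4/39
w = 3/52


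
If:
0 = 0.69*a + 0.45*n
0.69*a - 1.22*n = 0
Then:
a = 0.00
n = 0.00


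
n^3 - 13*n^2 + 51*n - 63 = (n - 7)*(n - 3)^2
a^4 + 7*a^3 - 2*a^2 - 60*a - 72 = (a - 3)*(a + 2)^2*(a + 6)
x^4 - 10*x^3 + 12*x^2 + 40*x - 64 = (x - 8)*(x - 2)^2*(x + 2)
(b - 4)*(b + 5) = b^2 + b - 20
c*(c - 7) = c^2 - 7*c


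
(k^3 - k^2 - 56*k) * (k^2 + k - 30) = k^5 - 87*k^3 - 26*k^2 + 1680*k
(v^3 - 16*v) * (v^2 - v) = v^5 - v^4 - 16*v^3 + 16*v^2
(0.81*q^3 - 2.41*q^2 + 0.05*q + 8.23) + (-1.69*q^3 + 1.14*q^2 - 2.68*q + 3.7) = -0.88*q^3 - 1.27*q^2 - 2.63*q + 11.93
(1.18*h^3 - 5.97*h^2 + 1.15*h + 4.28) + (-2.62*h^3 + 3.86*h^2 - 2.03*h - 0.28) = -1.44*h^3 - 2.11*h^2 - 0.88*h + 4.0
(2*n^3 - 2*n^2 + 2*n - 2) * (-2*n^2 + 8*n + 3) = -4*n^5 + 20*n^4 - 14*n^3 + 14*n^2 - 10*n - 6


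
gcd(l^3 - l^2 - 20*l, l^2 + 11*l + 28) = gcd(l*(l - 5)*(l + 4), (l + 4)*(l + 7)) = l + 4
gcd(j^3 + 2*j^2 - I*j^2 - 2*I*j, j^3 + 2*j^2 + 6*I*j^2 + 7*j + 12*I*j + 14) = j^2 + j*(2 - I) - 2*I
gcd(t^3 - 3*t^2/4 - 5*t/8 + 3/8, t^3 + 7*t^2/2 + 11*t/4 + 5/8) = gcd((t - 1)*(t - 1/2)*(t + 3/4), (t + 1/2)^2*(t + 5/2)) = 1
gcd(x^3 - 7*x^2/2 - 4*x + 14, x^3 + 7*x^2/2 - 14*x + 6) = x - 2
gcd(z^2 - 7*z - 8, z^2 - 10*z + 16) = z - 8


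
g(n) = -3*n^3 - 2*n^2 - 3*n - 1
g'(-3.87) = -122.31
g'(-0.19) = -2.56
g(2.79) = -90.09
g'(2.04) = -48.61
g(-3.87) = 154.54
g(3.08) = -116.87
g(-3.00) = 71.00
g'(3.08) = -100.70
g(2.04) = -40.91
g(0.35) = -2.42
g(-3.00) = 71.00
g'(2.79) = -84.22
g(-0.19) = -0.48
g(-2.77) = 55.73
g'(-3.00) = -72.00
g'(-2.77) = -60.98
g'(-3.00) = -72.00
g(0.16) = -1.54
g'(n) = -9*n^2 - 4*n - 3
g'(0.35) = -5.50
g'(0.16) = -3.87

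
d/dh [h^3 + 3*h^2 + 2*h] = 3*h^2 + 6*h + 2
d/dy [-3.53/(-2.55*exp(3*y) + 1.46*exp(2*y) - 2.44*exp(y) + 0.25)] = (-27.0045*exp(2*y) + 10.3076*exp(y) - 8.6132)*exp(y)/(2.55*exp(3*y) - 1.46*exp(2*y) + 2.44*exp(y) - 0.25)^2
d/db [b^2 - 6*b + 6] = 2*b - 6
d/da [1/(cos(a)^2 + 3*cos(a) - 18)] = (2*cos(a) + 3)*sin(a)/(cos(a)^2 + 3*cos(a) - 18)^2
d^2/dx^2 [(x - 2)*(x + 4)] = 2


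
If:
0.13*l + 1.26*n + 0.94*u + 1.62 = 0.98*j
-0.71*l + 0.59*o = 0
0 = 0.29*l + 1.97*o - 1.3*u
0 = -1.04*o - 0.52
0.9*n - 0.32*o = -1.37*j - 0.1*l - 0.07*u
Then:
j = 0.24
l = -0.42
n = -0.42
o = -0.50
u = -0.85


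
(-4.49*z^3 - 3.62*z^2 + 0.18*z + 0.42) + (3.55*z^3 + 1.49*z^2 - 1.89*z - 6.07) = -0.94*z^3 - 2.13*z^2 - 1.71*z - 5.65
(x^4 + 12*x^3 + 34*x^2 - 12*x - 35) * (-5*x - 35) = -5*x^5 - 95*x^4 - 590*x^3 - 1130*x^2 + 595*x + 1225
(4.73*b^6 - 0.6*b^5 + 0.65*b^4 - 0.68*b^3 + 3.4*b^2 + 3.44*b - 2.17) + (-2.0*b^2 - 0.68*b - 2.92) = 4.73*b^6 - 0.6*b^5 + 0.65*b^4 - 0.68*b^3 + 1.4*b^2 + 2.76*b - 5.09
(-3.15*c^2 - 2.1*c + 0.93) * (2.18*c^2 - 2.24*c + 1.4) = -6.867*c^4 + 2.478*c^3 + 2.3214*c^2 - 5.0232*c + 1.302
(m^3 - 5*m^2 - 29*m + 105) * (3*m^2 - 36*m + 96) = 3*m^5 - 51*m^4 + 189*m^3 + 879*m^2 - 6564*m + 10080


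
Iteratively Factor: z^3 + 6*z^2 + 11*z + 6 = (z + 3)*(z^2 + 3*z + 2) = (z + 2)*(z + 3)*(z + 1)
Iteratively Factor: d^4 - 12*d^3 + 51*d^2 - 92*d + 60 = (d - 3)*(d^3 - 9*d^2 + 24*d - 20) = (d - 3)*(d - 2)*(d^2 - 7*d + 10) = (d - 3)*(d - 2)^2*(d - 5)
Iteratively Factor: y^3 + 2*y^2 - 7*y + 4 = (y - 1)*(y^2 + 3*y - 4) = (y - 1)^2*(y + 4)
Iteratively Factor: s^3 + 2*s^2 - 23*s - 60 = (s - 5)*(s^2 + 7*s + 12) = (s - 5)*(s + 3)*(s + 4)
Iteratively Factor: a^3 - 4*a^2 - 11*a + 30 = (a + 3)*(a^2 - 7*a + 10) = (a - 5)*(a + 3)*(a - 2)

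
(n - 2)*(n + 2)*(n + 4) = n^3 + 4*n^2 - 4*n - 16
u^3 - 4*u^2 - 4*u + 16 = (u - 4)*(u - 2)*(u + 2)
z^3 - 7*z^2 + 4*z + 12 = (z - 6)*(z - 2)*(z + 1)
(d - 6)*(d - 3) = d^2 - 9*d + 18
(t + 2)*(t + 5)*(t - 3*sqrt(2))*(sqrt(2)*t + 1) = sqrt(2)*t^4 - 5*t^3 + 7*sqrt(2)*t^3 - 35*t^2 + 7*sqrt(2)*t^2 - 50*t - 21*sqrt(2)*t - 30*sqrt(2)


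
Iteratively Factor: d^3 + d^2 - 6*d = (d + 3)*(d^2 - 2*d) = (d - 2)*(d + 3)*(d)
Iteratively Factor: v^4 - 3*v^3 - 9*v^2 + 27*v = (v)*(v^3 - 3*v^2 - 9*v + 27) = v*(v - 3)*(v^2 - 9) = v*(v - 3)*(v + 3)*(v - 3)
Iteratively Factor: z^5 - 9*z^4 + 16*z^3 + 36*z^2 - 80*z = (z - 2)*(z^4 - 7*z^3 + 2*z^2 + 40*z) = (z - 5)*(z - 2)*(z^3 - 2*z^2 - 8*z) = z*(z - 5)*(z - 2)*(z^2 - 2*z - 8) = z*(z - 5)*(z - 4)*(z - 2)*(z + 2)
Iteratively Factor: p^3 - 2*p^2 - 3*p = (p + 1)*(p^2 - 3*p) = p*(p + 1)*(p - 3)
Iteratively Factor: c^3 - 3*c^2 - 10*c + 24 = (c - 4)*(c^2 + c - 6) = (c - 4)*(c + 3)*(c - 2)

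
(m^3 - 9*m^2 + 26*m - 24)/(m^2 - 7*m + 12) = m - 2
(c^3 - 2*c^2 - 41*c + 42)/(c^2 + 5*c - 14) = (c^3 - 2*c^2 - 41*c + 42)/(c^2 + 5*c - 14)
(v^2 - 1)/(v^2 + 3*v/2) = 2*(v^2 - 1)/(v*(2*v + 3))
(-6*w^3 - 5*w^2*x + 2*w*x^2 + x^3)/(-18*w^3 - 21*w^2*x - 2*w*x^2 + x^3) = (-2*w + x)/(-6*w + x)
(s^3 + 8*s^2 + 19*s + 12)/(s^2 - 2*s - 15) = (s^2 + 5*s + 4)/(s - 5)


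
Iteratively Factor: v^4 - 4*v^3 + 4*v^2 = (v)*(v^3 - 4*v^2 + 4*v) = v*(v - 2)*(v^2 - 2*v) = v^2*(v - 2)*(v - 2)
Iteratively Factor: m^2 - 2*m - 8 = (m + 2)*(m - 4)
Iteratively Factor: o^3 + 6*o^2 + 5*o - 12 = (o - 1)*(o^2 + 7*o + 12) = (o - 1)*(o + 3)*(o + 4)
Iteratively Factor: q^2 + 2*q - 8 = (q + 4)*(q - 2)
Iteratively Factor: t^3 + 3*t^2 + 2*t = (t + 1)*(t^2 + 2*t) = t*(t + 1)*(t + 2)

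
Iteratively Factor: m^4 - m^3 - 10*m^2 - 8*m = (m - 4)*(m^3 + 3*m^2 + 2*m) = (m - 4)*(m + 2)*(m^2 + m) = m*(m - 4)*(m + 2)*(m + 1)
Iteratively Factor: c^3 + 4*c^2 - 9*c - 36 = (c + 4)*(c^2 - 9) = (c + 3)*(c + 4)*(c - 3)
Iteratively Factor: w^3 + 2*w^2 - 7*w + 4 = (w - 1)*(w^2 + 3*w - 4) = (w - 1)*(w + 4)*(w - 1)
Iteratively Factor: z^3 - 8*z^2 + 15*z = (z - 5)*(z^2 - 3*z) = (z - 5)*(z - 3)*(z)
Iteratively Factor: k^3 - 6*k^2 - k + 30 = (k - 5)*(k^2 - k - 6) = (k - 5)*(k - 3)*(k + 2)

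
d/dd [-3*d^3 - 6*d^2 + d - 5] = -9*d^2 - 12*d + 1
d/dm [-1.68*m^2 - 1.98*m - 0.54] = -3.36*m - 1.98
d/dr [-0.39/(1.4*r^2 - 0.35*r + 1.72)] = (1.092*r - 0.1365)/(1.4*r^2 - 0.35*r + 1.72)^2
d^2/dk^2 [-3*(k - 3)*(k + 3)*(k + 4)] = -18*k - 24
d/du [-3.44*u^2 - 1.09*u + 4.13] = -6.88*u - 1.09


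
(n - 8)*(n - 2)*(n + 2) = n^3 - 8*n^2 - 4*n + 32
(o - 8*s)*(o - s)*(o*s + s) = o^3*s - 9*o^2*s^2 + o^2*s + 8*o*s^3 - 9*o*s^2 + 8*s^3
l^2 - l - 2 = (l - 2)*(l + 1)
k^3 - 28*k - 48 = (k - 6)*(k + 2)*(k + 4)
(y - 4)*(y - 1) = y^2 - 5*y + 4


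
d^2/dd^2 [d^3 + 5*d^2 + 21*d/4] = 6*d + 10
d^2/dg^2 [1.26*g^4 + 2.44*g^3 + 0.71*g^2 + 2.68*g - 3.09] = 15.12*g^2 + 14.64*g + 1.42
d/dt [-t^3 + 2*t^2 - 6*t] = -3*t^2 + 4*t - 6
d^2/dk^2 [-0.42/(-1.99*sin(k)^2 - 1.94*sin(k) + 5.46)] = (-6.652968*sin(k)^4 - 4.864356*sin(k)^3 - 9.855132*sin(k)^2 + 5.279904*sin(k) + 12.28836)/(1.99*sin(k)^2 + 1.94*sin(k) - 5.46)^3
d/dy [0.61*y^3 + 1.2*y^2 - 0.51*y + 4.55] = 1.83*y^2 + 2.4*y - 0.51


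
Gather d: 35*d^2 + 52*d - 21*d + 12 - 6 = 35*d^2 + 31*d + 6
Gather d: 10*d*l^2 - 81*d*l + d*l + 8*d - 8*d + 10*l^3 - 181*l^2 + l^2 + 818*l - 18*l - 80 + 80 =d*(10*l^2 - 80*l) + 10*l^3 - 180*l^2 + 800*l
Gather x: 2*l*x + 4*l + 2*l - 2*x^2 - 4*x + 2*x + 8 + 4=6*l - 2*x^2 + x*(2*l - 2) + 12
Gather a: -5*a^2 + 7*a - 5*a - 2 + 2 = -5*a^2 + 2*a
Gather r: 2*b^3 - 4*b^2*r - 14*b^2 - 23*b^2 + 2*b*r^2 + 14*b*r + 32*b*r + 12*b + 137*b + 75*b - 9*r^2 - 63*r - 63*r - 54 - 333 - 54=2*b^3 - 37*b^2 + 224*b + r^2*(2*b - 9) + r*(-4*b^2 + 46*b - 126) - 441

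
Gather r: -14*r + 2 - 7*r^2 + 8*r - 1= -7*r^2 - 6*r + 1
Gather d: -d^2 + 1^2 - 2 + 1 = -d^2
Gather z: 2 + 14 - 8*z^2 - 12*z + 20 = -8*z^2 - 12*z + 36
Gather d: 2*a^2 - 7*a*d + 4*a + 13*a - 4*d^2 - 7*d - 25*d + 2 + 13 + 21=2*a^2 + 17*a - 4*d^2 + d*(-7*a - 32) + 36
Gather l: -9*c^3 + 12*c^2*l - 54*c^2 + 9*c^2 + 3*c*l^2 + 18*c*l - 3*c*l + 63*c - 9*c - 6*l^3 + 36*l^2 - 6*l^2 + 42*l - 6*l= -9*c^3 - 45*c^2 + 54*c - 6*l^3 + l^2*(3*c + 30) + l*(12*c^2 + 15*c + 36)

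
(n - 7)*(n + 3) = n^2 - 4*n - 21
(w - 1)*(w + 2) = w^2 + w - 2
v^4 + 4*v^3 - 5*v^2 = v^2*(v - 1)*(v + 5)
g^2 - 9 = (g - 3)*(g + 3)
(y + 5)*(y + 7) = y^2 + 12*y + 35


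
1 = 1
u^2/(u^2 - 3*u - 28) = u^2/(u^2 - 3*u - 28)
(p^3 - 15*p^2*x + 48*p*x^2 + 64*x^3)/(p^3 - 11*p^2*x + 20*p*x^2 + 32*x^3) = (-p + 8*x)/(-p + 4*x)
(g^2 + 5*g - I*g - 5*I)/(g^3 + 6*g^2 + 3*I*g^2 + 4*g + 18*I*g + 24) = (g + 5)/(g^2 + g*(6 + 4*I) + 24*I)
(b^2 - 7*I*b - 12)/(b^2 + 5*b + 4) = (b^2 - 7*I*b - 12)/(b^2 + 5*b + 4)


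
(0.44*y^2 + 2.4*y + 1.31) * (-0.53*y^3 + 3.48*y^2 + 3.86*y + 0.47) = -0.2332*y^5 + 0.2592*y^4 + 9.3561*y^3 + 14.0296*y^2 + 6.1846*y + 0.6157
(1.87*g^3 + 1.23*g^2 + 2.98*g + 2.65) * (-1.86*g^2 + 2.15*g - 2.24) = -3.4782*g^5 + 1.7327*g^4 - 7.0871*g^3 - 1.2772*g^2 - 0.9777*g - 5.936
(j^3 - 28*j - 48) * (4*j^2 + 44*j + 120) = 4*j^5 + 44*j^4 + 8*j^3 - 1424*j^2 - 5472*j - 5760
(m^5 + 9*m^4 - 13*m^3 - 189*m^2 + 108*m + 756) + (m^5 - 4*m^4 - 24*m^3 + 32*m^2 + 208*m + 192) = 2*m^5 + 5*m^4 - 37*m^3 - 157*m^2 + 316*m + 948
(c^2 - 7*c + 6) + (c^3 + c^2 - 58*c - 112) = c^3 + 2*c^2 - 65*c - 106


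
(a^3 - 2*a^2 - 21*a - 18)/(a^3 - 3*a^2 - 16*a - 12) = (a + 3)/(a + 2)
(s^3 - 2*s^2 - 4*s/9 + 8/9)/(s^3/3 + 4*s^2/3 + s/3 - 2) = (9*s^3 - 18*s^2 - 4*s + 8)/(3*(s^3 + 4*s^2 + s - 6))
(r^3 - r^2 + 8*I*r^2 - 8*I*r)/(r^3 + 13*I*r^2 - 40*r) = (r - 1)/(r + 5*I)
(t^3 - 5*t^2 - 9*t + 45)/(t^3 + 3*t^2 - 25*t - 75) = (t - 3)/(t + 5)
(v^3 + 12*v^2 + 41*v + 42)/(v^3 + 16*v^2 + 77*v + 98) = (v + 3)/(v + 7)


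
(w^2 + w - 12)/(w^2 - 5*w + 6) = (w + 4)/(w - 2)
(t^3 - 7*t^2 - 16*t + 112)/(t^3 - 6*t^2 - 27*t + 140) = (t + 4)/(t + 5)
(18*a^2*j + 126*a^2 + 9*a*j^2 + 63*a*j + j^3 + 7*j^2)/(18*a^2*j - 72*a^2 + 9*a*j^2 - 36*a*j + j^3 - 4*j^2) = (j + 7)/(j - 4)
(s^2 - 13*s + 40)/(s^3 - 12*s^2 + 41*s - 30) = (s - 8)/(s^2 - 7*s + 6)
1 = 1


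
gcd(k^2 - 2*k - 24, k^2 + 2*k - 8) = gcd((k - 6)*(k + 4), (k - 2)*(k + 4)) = k + 4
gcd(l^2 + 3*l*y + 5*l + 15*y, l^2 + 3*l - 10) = l + 5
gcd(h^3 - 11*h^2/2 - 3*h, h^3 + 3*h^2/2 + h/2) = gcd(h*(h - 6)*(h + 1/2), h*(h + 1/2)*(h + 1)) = h^2 + h/2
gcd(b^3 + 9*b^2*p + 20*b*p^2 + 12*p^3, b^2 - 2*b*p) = 1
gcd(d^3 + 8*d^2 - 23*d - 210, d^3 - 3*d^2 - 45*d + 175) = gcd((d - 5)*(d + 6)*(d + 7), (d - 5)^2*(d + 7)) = d^2 + 2*d - 35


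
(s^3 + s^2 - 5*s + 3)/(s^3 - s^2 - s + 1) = (s + 3)/(s + 1)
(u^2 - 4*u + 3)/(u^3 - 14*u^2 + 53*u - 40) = (u - 3)/(u^2 - 13*u + 40)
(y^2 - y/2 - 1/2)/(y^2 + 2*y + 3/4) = 2*(y - 1)/(2*y + 3)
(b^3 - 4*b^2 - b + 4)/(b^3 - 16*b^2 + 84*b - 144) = (b^2 - 1)/(b^2 - 12*b + 36)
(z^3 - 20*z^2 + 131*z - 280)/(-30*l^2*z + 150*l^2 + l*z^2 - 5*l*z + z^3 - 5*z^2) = (z^2 - 15*z + 56)/(-30*l^2 + l*z + z^2)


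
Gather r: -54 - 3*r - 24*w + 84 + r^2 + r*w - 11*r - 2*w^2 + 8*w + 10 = r^2 + r*(w - 14) - 2*w^2 - 16*w + 40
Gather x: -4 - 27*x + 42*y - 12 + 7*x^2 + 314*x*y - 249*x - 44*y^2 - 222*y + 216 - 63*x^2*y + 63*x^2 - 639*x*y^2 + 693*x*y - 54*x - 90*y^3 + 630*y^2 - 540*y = x^2*(70 - 63*y) + x*(-639*y^2 + 1007*y - 330) - 90*y^3 + 586*y^2 - 720*y + 200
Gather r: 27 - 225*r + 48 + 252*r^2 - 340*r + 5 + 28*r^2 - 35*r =280*r^2 - 600*r + 80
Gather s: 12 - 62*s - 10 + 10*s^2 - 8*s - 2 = 10*s^2 - 70*s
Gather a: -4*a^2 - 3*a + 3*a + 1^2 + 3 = 4 - 4*a^2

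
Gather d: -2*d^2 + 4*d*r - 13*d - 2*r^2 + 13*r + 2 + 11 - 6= -2*d^2 + d*(4*r - 13) - 2*r^2 + 13*r + 7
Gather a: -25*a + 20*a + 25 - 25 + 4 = 4 - 5*a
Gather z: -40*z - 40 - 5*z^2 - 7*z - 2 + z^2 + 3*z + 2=-4*z^2 - 44*z - 40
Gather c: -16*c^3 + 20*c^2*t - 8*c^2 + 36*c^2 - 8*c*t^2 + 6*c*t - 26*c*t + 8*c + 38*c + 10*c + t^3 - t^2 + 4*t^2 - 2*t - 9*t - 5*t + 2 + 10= -16*c^3 + c^2*(20*t + 28) + c*(-8*t^2 - 20*t + 56) + t^3 + 3*t^2 - 16*t + 12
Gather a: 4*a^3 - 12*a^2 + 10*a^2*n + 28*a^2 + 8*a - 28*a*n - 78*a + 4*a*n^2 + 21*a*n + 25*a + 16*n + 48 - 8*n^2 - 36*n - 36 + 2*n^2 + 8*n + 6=4*a^3 + a^2*(10*n + 16) + a*(4*n^2 - 7*n - 45) - 6*n^2 - 12*n + 18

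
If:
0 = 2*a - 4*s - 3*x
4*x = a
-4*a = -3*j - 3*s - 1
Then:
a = 4*x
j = 49*x/12 - 1/3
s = 5*x/4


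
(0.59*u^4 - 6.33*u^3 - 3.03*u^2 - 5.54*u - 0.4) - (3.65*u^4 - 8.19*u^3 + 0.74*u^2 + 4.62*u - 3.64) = -3.06*u^4 + 1.86*u^3 - 3.77*u^2 - 10.16*u + 3.24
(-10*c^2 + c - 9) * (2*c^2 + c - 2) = -20*c^4 - 8*c^3 + 3*c^2 - 11*c + 18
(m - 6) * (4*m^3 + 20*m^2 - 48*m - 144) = 4*m^4 - 4*m^3 - 168*m^2 + 144*m + 864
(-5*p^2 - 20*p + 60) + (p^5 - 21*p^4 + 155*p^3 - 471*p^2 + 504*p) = p^5 - 21*p^4 + 155*p^3 - 476*p^2 + 484*p + 60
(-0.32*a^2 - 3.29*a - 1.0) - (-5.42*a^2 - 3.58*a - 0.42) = 5.1*a^2 + 0.29*a - 0.58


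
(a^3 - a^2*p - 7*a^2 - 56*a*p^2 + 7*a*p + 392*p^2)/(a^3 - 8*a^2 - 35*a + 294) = (a^2 - a*p - 56*p^2)/(a^2 - a - 42)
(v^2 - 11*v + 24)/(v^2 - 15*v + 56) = (v - 3)/(v - 7)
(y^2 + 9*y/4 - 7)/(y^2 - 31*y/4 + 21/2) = (y + 4)/(y - 6)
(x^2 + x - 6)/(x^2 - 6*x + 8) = (x + 3)/(x - 4)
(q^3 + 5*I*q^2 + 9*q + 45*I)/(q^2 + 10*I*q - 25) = (q^2 + 9)/(q + 5*I)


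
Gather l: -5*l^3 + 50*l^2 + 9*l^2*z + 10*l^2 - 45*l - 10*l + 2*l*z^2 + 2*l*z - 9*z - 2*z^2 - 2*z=-5*l^3 + l^2*(9*z + 60) + l*(2*z^2 + 2*z - 55) - 2*z^2 - 11*z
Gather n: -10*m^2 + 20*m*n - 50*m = -10*m^2 + 20*m*n - 50*m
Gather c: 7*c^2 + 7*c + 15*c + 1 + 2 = 7*c^2 + 22*c + 3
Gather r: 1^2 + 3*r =3*r + 1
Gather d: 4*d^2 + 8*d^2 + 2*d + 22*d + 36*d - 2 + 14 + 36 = 12*d^2 + 60*d + 48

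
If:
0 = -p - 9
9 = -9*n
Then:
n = -1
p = -9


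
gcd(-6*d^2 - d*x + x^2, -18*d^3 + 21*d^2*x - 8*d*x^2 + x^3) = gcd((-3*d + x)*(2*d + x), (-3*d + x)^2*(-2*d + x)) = -3*d + x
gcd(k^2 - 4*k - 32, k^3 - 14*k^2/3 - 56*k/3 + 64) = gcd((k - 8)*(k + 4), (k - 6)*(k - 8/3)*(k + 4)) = k + 4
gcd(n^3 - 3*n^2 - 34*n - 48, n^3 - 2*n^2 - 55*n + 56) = n - 8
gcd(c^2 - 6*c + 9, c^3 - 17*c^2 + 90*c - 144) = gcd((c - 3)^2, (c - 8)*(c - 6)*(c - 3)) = c - 3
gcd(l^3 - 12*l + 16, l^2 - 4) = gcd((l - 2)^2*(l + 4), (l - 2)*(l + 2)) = l - 2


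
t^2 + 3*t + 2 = (t + 1)*(t + 2)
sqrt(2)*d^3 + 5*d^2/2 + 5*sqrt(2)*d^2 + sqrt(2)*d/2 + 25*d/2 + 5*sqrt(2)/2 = (d + 5)*(d + sqrt(2))*(sqrt(2)*d + 1/2)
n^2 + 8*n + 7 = (n + 1)*(n + 7)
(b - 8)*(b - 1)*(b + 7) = b^3 - 2*b^2 - 55*b + 56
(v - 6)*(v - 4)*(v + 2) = v^3 - 8*v^2 + 4*v + 48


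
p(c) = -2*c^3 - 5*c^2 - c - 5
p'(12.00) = -985.00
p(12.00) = -4193.00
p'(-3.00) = -25.00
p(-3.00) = 7.00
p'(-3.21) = -30.72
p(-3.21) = 12.84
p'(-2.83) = -20.75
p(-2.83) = 3.12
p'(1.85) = -40.04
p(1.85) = -36.63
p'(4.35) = -158.04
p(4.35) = -268.59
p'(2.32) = -56.49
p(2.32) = -59.21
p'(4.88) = -192.69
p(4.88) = -361.38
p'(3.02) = -85.92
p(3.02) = -108.71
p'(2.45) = -61.52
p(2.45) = -66.87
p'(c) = -6*c^2 - 10*c - 1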